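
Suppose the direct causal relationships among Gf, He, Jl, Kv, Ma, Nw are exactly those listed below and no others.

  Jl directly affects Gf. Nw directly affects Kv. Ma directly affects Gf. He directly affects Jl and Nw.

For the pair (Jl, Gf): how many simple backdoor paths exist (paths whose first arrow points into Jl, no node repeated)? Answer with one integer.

A backdoor path from Jl to Gf is any simple undirected path whose first edge points into Jl (i.e. leaves Jl via a parent).
Parents of Jl: {He}.
No simple path from any parent of Jl reaches Gf without revisiting Jl, so there are no backdoor paths.

0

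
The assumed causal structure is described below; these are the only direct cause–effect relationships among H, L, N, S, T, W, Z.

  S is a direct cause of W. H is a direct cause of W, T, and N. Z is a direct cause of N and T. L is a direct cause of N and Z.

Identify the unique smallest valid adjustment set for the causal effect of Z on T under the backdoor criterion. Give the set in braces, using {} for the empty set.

{}

Variables eligible for adjustment (non-descendants of Z, excluding Z and T): {H, L, S, W}.
Backdoor paths from Z to T:
  P1: Z <- L -> N <- H -> T
Each backdoor path contains an unconditioned collider, so every path is already blocked with the empty conditioning set:
  P1: blocked at collider N (neither it nor any descendant is in the conditioning set).
The empty set is therefore the unique smallest valid set.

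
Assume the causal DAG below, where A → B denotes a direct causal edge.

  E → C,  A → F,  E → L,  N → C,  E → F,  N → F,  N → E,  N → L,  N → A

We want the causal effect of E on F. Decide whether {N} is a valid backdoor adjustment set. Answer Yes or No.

Yes

Backdoor paths from E to F (paths whose first edge points into E):
  P1: E <- N -> A -> F
  P2: E <- N -> F
Condition 1 (no descendant of E in the set): holds — descendants of E are {C, F, L}; none are in {N}.
Condition 2 (every backdoor path blocked by {N}):
  P1: blocked at fork node N ∈ conditioning set.
  P2: blocked at fork node N ∈ conditioning set.
{N} satisfies the backdoor criterion.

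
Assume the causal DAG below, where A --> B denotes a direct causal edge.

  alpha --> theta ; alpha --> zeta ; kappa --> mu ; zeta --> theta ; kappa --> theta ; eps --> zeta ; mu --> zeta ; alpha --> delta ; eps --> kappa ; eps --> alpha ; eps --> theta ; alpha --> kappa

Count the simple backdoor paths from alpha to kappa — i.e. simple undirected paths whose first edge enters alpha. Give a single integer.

5

A backdoor path from alpha to kappa is any simple undirected path whose first edge points into alpha (i.e. leaves alpha via a parent).
Parents of alpha: {eps}.
Enumerating:
  P1: alpha <- eps -> kappa
  P2: alpha <- eps -> zeta <- mu <- kappa
  P3: alpha <- eps -> zeta -> theta <- kappa
  P4: alpha <- eps -> theta <- kappa
  P5: alpha <- eps -> theta <- zeta <- mu <- kappa
That exhausts the simple backdoor paths. Count: 5.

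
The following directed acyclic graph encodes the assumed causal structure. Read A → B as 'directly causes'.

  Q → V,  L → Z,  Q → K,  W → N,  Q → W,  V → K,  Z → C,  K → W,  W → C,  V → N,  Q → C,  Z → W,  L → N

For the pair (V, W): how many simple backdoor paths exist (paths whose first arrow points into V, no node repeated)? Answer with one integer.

A backdoor path from V to W is any simple undirected path whose first edge points into V (i.e. leaves V via a parent).
Parents of V: {Q}.
Enumerating:
  P1: V <- Q -> K -> W
  P2: V <- Q -> W
  P3: V <- Q -> C <- Z <- L -> N <- W
  P4: V <- Q -> C <- Z -> W
  P5: V <- Q -> C <- W
That exhausts the simple backdoor paths. Count: 5.

5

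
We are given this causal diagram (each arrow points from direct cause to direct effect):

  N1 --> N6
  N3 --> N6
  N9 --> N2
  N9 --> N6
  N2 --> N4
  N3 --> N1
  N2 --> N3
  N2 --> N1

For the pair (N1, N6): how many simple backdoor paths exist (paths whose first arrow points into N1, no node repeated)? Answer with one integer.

4

A backdoor path from N1 to N6 is any simple undirected path whose first edge points into N1 (i.e. leaves N1 via a parent).
Parents of N1: {N2, N3}.
Enumerating:
  P1: N1 <- N2 <- N9 -> N6
  P2: N1 <- N2 -> N3 -> N6
  P3: N1 <- N3 <- N2 <- N9 -> N6
  P4: N1 <- N3 -> N6
That exhausts the simple backdoor paths. Count: 4.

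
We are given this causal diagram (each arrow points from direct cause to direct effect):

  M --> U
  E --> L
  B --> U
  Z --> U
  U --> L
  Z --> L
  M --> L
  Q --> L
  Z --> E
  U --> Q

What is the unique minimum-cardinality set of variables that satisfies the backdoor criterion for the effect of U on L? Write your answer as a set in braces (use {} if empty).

{M, Z}

Variables eligible for adjustment (non-descendants of U, excluding U and L): {B, E, M, Z}.
Backdoor paths from U to L:
  P1: U <- Z -> E -> L
  P2: U <- Z -> L
  P3: U <- M -> L
The empty set is not sufficient: P1 (U <- Z -> E -> L) has no collider blocking it and no conditioned non-collider, so it is open.
Try {M, Z}:
  P1: blocked at fork node Z ∈ conditioning set.
  P2: blocked at fork node Z ∈ conditioning set.
  P3: blocked at fork node M ∈ conditioning set.
{M, Z} contains no descendant of U and blocks every backdoor path.
Every element of {M, Z} is needed (dropping M leaves P3 open; dropping Z leaves P1 open), so no proper subset is valid.
Among all size-2 subsets of the eligible variables, only {M, Z} blocks every backdoor path, so it is the unique smallest valid adjustment set.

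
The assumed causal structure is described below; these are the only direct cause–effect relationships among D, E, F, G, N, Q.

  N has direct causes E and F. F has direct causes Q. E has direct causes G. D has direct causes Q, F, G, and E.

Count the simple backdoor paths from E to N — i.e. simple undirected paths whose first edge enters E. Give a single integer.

2

A backdoor path from E to N is any simple undirected path whose first edge points into E (i.e. leaves E via a parent).
Parents of E: {G}.
Enumerating:
  P1: E <- G -> D <- Q -> F -> N
  P2: E <- G -> D <- F -> N
That exhausts the simple backdoor paths. Count: 2.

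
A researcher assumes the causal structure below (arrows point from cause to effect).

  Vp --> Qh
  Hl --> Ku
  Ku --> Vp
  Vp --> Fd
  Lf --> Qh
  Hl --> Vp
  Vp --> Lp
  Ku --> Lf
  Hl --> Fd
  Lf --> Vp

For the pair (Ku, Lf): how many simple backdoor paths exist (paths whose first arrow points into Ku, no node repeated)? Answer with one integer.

4

A backdoor path from Ku to Lf is any simple undirected path whose first edge points into Ku (i.e. leaves Ku via a parent).
Parents of Ku: {Hl}.
Enumerating:
  P1: Ku <- Hl -> Vp <- Lf
  P2: Ku <- Hl -> Vp -> Qh <- Lf
  P3: Ku <- Hl -> Fd <- Vp <- Lf
  P4: Ku <- Hl -> Fd <- Vp -> Qh <- Lf
That exhausts the simple backdoor paths. Count: 4.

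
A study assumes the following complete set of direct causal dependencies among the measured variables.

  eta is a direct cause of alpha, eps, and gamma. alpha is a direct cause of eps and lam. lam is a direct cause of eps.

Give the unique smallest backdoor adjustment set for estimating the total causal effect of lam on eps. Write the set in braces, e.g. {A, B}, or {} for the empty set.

Variables eligible for adjustment (non-descendants of lam, excluding lam and eps): {alpha, eta, gamma}.
Backdoor paths from lam to eps:
  P1: lam <- alpha <- eta -> eps
  P2: lam <- alpha -> eps
The empty set is not sufficient: P1 (lam <- alpha <- eta -> eps) has no collider blocking it and no conditioned non-collider, so it is open.
Try {alpha}:
  P1: blocked at chain node alpha ∈ conditioning set.
  P2: blocked at fork node alpha ∈ conditioning set.
{alpha} contains no descendant of lam and blocks every backdoor path.
No other singleton works — e.g. {eta} leaves P2 open — so {alpha} is the unique smallest valid adjustment set.

{alpha}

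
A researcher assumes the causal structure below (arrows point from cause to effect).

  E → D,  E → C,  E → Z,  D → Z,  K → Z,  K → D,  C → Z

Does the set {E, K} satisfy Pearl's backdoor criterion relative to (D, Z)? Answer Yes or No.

Backdoor paths from D to Z (paths whose first edge points into D):
  P1: D <- K -> Z
  P2: D <- E -> C -> Z
  P3: D <- E -> Z
Condition 1 (no descendant of D in the set): holds — descendants of D are {Z}; none are in {E, K}.
Condition 2 (every backdoor path blocked by {E, K}):
  P1: blocked at fork node K ∈ conditioning set.
  P2: blocked at fork node E ∈ conditioning set.
  P3: blocked at fork node E ∈ conditioning set.
{E, K} satisfies the backdoor criterion.

Yes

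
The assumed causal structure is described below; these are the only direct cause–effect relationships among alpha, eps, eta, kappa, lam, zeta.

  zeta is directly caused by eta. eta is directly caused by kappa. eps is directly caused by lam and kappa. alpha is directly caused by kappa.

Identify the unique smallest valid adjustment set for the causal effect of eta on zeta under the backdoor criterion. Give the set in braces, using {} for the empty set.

Variables eligible for adjustment (non-descendants of eta, excluding eta and zeta): {alpha, eps, kappa, lam}.
Backdoor paths from eta to zeta:
  (none)
With no backdoor paths the empty set already satisfies the criterion, and it is trivially minimal.

{}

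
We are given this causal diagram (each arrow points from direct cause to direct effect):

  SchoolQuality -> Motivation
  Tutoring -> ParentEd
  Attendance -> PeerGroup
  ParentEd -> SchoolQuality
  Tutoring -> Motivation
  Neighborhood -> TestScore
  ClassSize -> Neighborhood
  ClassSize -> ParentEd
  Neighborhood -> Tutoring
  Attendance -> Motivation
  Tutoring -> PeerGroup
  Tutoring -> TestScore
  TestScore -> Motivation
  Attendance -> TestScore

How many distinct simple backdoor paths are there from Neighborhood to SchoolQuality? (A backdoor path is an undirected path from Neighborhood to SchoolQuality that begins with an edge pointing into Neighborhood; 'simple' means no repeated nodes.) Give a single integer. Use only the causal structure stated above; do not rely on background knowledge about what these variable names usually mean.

6

A backdoor path from Neighborhood to SchoolQuality is any simple undirected path whose first edge points into Neighborhood (i.e. leaves Neighborhood via a parent).
Parents of Neighborhood: {ClassSize}.
Enumerating:
  P1: Neighborhood <- ClassSize -> ParentEd <- Tutoring -> PeerGroup <- Attendance -> TestScore -> Motivation <- SchoolQuality
  P2: Neighborhood <- ClassSize -> ParentEd <- Tutoring -> PeerGroup <- Attendance -> Motivation <- SchoolQuality
  P3: Neighborhood <- ClassSize -> ParentEd <- Tutoring -> TestScore <- Attendance -> Motivation <- SchoolQuality
  P4: Neighborhood <- ClassSize -> ParentEd <- Tutoring -> TestScore -> Motivation <- SchoolQuality
  P5: Neighborhood <- ClassSize -> ParentEd <- Tutoring -> Motivation <- SchoolQuality
  P6: Neighborhood <- ClassSize -> ParentEd -> SchoolQuality
That exhausts the simple backdoor paths. Count: 6.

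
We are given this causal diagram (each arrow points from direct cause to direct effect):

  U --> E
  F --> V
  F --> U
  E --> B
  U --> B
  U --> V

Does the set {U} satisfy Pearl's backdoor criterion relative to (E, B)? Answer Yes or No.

Yes

Backdoor paths from E to B (paths whose first edge points into E):
  P1: E <- U -> B
Condition 1 (no descendant of E in the set): holds — descendants of E are {B}; none are in {U}.
Condition 2 (every backdoor path blocked by {U}):
  P1: blocked at fork node U ∈ conditioning set.
{U} satisfies the backdoor criterion.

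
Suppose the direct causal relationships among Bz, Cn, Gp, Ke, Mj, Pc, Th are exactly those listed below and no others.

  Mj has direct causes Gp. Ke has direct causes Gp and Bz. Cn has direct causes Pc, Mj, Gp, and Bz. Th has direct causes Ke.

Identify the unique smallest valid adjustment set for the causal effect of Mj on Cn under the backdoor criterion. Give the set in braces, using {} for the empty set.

Variables eligible for adjustment (non-descendants of Mj, excluding Mj and Cn): {Bz, Gp, Ke, Pc, Th}.
Backdoor paths from Mj to Cn:
  P1: Mj <- Gp -> Cn
  P2: Mj <- Gp -> Ke <- Bz -> Cn
The empty set is not sufficient: P1 (Mj <- Gp -> Cn) has no collider blocking it and no conditioned non-collider, so it is open.
Try {Gp}:
  P1: blocked at fork node Gp ∈ conditioning set.
  P2: blocked at fork node Gp ∈ conditioning set.
{Gp} contains no descendant of Mj and blocks every backdoor path.
No other singleton works — e.g. {Pc} leaves P1 open — so {Gp} is the unique smallest valid adjustment set.

{Gp}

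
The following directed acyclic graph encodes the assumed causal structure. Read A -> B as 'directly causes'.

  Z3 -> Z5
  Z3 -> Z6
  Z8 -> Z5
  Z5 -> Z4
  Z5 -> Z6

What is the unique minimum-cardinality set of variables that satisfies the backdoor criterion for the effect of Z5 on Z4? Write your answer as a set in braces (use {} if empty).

{}

Variables eligible for adjustment (non-descendants of Z5, excluding Z5 and Z4): {Z3, Z8}.
Backdoor paths from Z5 to Z4:
  (none)
With no backdoor paths the empty set already satisfies the criterion, and it is trivially minimal.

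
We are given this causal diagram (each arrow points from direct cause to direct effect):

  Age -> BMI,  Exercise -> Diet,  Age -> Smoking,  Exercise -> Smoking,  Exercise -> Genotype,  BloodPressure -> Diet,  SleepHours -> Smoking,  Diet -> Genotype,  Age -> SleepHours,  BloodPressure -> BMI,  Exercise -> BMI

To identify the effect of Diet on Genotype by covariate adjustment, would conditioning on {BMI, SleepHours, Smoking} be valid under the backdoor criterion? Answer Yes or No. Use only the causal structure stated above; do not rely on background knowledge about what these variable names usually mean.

No

Backdoor paths from Diet to Genotype (paths whose first edge points into Diet):
  P1: Diet <- BloodPressure -> BMI <- Exercise -> Genotype
  P2: Diet <- BloodPressure -> BMI <- Age -> SleepHours -> Smoking <- Exercise -> Genotype
  P3: Diet <- BloodPressure -> BMI <- Age -> Smoking <- Exercise -> Genotype
  P4: Diet <- Exercise -> Genotype
Condition 1 (no descendant of Diet in the set): holds — descendants of Diet are {Genotype}; none are in {BMI, SleepHours, Smoking}.
Condition 2 (every backdoor path blocked by {BMI, SleepHours, Smoking}):
  P1: open — collider(s) BMI are conditioned on (or have a conditioned descendant) and no non-collider on the path is in the set.
  P2: blocked at chain node SleepHours ∈ conditioning set.
  P3: open — collider(s) BMI, Smoking are conditioned on (or have a conditioned descendant) and no non-collider on the path is in the set.
  P4: open — no interior node is in the conditioning set.
{BMI, SleepHours, Smoking} does not satisfy the backdoor criterion.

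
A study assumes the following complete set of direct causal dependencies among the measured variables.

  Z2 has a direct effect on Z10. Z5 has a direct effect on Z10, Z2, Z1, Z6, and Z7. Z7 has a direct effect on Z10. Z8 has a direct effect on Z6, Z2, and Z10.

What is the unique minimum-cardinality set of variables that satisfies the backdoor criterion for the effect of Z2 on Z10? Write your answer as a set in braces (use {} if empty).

{Z5, Z8}

Variables eligible for adjustment (non-descendants of Z2, excluding Z2 and Z10): {Z1, Z5, Z6, Z7, Z8}.
Backdoor paths from Z2 to Z10:
  P1: Z2 <- Z8 -> Z6 <- Z5 -> Z7 -> Z10
  P2: Z2 <- Z8 -> Z6 <- Z5 -> Z10
  P3: Z2 <- Z8 -> Z10
  P4: Z2 <- Z5 -> Z7 -> Z10
  P5: Z2 <- Z5 -> Z6 <- Z8 -> Z10
  P6: Z2 <- Z5 -> Z10
The empty set is not sufficient: P3 (Z2 <- Z8 -> Z10) has no collider blocking it and no conditioned non-collider, so it is open.
Try {Z5, Z8}:
  P1: blocked at fork node Z8 ∈ conditioning set.
  P2: blocked at fork node Z8 ∈ conditioning set.
  P3: blocked at fork node Z8 ∈ conditioning set.
  P4: blocked at fork node Z5 ∈ conditioning set.
  P5: blocked at fork node Z5 ∈ conditioning set.
  P6: blocked at fork node Z5 ∈ conditioning set.
{Z5, Z8} contains no descendant of Z2 and blocks every backdoor path.
Every element of {Z5, Z8} is needed (dropping Z5 leaves P4 open; dropping Z8 leaves P3 open), so no proper subset is valid.
Among all size-2 subsets of the eligible variables, only {Z5, Z8} blocks every backdoor path, so it is the unique smallest valid adjustment set.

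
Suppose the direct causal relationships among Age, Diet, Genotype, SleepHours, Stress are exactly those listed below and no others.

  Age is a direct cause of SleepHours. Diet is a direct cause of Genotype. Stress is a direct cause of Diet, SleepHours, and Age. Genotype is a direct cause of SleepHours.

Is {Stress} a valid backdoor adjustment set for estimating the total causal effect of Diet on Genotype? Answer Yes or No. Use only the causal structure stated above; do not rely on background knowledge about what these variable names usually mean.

Backdoor paths from Diet to Genotype (paths whose first edge points into Diet):
  P1: Diet <- Stress -> Age -> SleepHours <- Genotype
  P2: Diet <- Stress -> SleepHours <- Genotype
Condition 1 (no descendant of Diet in the set): holds — descendants of Diet are {Genotype, SleepHours}; none are in {Stress}.
Condition 2 (every backdoor path blocked by {Stress}):
  P1: blocked at fork node Stress ∈ conditioning set.
  P2: blocked at fork node Stress ∈ conditioning set.
{Stress} satisfies the backdoor criterion.

Yes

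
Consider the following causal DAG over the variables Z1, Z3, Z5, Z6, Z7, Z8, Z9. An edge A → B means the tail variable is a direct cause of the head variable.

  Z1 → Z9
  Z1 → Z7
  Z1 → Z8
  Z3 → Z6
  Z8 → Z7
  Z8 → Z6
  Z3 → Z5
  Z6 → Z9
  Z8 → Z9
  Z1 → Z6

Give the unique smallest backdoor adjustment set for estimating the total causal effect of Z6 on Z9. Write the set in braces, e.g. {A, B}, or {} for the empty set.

{Z1, Z8}

Variables eligible for adjustment (non-descendants of Z6, excluding Z6 and Z9): {Z1, Z3, Z5, Z7, Z8}.
Backdoor paths from Z6 to Z9:
  P1: Z6 <- Z1 -> Z8 -> Z9
  P2: Z6 <- Z1 -> Z7 <- Z8 -> Z9
  P3: Z6 <- Z1 -> Z9
  P4: Z6 <- Z8 <- Z1 -> Z9
  P5: Z6 <- Z8 -> Z7 <- Z1 -> Z9
  P6: Z6 <- Z8 -> Z9
The empty set is not sufficient: P1 (Z6 <- Z1 -> Z8 -> Z9) has no collider blocking it and no conditioned non-collider, so it is open.
Try {Z1, Z8}:
  P1: blocked at fork node Z1 ∈ conditioning set.
  P2: blocked at fork node Z1 ∈ conditioning set.
  P3: blocked at fork node Z1 ∈ conditioning set.
  P4: blocked at chain node Z8 ∈ conditioning set.
  P5: blocked at fork node Z8 ∈ conditioning set.
  P6: blocked at fork node Z8 ∈ conditioning set.
{Z1, Z8} contains no descendant of Z6 and blocks every backdoor path.
Every element of {Z1, Z8} is needed (dropping Z1 leaves P3 open; dropping Z8 leaves P6 open), so no proper subset is valid.
Among all size-2 subsets of the eligible variables, only {Z1, Z8} blocks every backdoor path, so it is the unique smallest valid adjustment set.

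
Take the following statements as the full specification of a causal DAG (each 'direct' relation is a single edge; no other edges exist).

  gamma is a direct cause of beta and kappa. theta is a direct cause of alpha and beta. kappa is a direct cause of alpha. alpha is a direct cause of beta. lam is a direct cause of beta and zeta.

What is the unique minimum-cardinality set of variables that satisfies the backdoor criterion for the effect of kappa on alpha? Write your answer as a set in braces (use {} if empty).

Variables eligible for adjustment (non-descendants of kappa, excluding kappa and alpha): {gamma, lam, theta, zeta}.
Backdoor paths from kappa to alpha:
  P1: kappa <- gamma -> beta <- theta -> alpha
  P2: kappa <- gamma -> beta <- alpha
Each backdoor path contains an unconditioned collider, so every path is already blocked with the empty conditioning set:
  P1: blocked at collider beta (neither it nor any descendant is in the conditioning set).
  P2: blocked at collider beta (neither it nor any descendant is in the conditioning set).
The empty set is therefore the unique smallest valid set.

{}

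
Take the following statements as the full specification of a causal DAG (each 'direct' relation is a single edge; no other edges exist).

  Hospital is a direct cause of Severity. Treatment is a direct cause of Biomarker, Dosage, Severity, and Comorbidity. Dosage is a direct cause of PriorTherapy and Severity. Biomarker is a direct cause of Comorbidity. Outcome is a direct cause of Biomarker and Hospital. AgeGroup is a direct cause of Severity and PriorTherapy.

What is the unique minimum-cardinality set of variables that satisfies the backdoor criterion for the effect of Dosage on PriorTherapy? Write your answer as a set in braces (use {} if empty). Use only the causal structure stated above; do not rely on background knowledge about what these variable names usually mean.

{}

Variables eligible for adjustment (non-descendants of Dosage, excluding Dosage and PriorTherapy): {AgeGroup, Biomarker, Comorbidity, Hospital, Outcome, Treatment}.
Backdoor paths from Dosage to PriorTherapy:
  P1: Dosage <- Treatment -> Biomarker <- Outcome -> Hospital -> Severity <- AgeGroup -> PriorTherapy
  P2: Dosage <- Treatment -> Severity <- AgeGroup -> PriorTherapy
  P3: Dosage <- Treatment -> Comorbidity <- Biomarker <- Outcome -> Hospital -> Severity <- AgeGroup -> PriorTherapy
Each backdoor path contains an unconditioned collider, so every path is already blocked with the empty conditioning set:
  P1: blocked at collider Biomarker (neither it nor any descendant is in the conditioning set).
  P2: blocked at collider Severity (neither it nor any descendant is in the conditioning set).
  P3: blocked at collider Comorbidity (neither it nor any descendant is in the conditioning set).
The empty set is therefore the unique smallest valid set.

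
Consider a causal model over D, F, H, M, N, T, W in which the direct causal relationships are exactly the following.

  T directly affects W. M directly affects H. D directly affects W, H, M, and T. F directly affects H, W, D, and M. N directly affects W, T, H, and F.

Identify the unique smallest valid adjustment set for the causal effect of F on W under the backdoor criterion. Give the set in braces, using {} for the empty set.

Variables eligible for adjustment (non-descendants of F, excluding F and W): {N}.
Backdoor paths from F to W:
  P1: F <- N -> T <- D -> W
  P2: F <- N -> T -> W
  P3: F <- N -> W
  P4: F <- N -> H <- D -> T -> W
  P5: F <- N -> H <- D -> W
  P6: F <- N -> H <- M <- D -> T -> W
  P7: F <- N -> H <- M <- D -> W
The empty set is not sufficient: P2 (F <- N -> T -> W) has no collider blocking it and no conditioned non-collider, so it is open.
Try {N}:
  P1: blocked at fork node N ∈ conditioning set.
  P2: blocked at fork node N ∈ conditioning set.
  P3: blocked at fork node N ∈ conditioning set.
  P4: blocked at fork node N ∈ conditioning set.
  P5: blocked at fork node N ∈ conditioning set.
  P6: blocked at fork node N ∈ conditioning set.
  P7: blocked at fork node N ∈ conditioning set.
{N} contains no descendant of F and blocks every backdoor path.
{N} is the unique smallest valid adjustment set.

{N}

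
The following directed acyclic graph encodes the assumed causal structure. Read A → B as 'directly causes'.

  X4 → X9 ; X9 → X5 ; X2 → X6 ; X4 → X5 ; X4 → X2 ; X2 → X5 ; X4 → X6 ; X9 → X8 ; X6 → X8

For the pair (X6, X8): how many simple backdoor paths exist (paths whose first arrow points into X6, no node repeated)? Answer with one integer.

A backdoor path from X6 to X8 is any simple undirected path whose first edge points into X6 (i.e. leaves X6 via a parent).
Parents of X6: {X2, X4}.
Enumerating:
  P1: X6 <- X4 -> X9 -> X8
  P2: X6 <- X4 -> X2 -> X5 <- X9 -> X8
  P3: X6 <- X4 -> X5 <- X9 -> X8
  P4: X6 <- X2 <- X4 -> X9 -> X8
  P5: X6 <- X2 <- X4 -> X5 <- X9 -> X8
  P6: X6 <- X2 -> X5 <- X4 -> X9 -> X8
  P7: X6 <- X2 -> X5 <- X9 -> X8
That exhausts the simple backdoor paths. Count: 7.

7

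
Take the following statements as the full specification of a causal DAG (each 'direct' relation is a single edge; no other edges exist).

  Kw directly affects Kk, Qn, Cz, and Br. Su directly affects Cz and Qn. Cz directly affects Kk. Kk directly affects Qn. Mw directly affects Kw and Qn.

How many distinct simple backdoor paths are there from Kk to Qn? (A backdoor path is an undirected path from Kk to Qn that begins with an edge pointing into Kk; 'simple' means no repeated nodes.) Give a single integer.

A backdoor path from Kk to Qn is any simple undirected path whose first edge points into Kk (i.e. leaves Kk via a parent).
Parents of Kk: {Cz, Kw}.
Enumerating:
  P1: Kk <- Kw <- Mw -> Qn
  P2: Kk <- Kw -> Cz <- Su -> Qn
  P3: Kk <- Kw -> Qn
  P4: Kk <- Cz <- Su -> Qn
  P5: Kk <- Cz <- Kw <- Mw -> Qn
  P6: Kk <- Cz <- Kw -> Qn
That exhausts the simple backdoor paths. Count: 6.

6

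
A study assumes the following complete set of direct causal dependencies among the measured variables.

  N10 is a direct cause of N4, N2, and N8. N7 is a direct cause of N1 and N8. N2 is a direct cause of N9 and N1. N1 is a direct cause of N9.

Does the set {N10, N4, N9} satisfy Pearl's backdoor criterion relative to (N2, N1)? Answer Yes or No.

No

Backdoor paths from N2 to N1 (paths whose first edge points into N2):
  P1: N2 <- N10 -> N8 <- N7 -> N1
Condition 1 (no descendant of N2 in the set): FAILS — N9 is a descendant of N2.
Condition 2 (every backdoor path blocked by {N10, N4, N9}):
  P1: blocked at fork node N10 ∈ conditioning set.
{N10, N4, N9} does not satisfy the backdoor criterion.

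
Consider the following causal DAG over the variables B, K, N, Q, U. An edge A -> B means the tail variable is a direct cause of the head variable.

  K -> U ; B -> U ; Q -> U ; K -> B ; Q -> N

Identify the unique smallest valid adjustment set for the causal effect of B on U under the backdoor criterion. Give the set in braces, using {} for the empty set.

Variables eligible for adjustment (non-descendants of B, excluding B and U): {K, N, Q}.
Backdoor paths from B to U:
  P1: B <- K -> U
The empty set is not sufficient: P1 (B <- K -> U) has no collider blocking it and no conditioned non-collider, so it is open.
Try {K}:
  P1: blocked at fork node K ∈ conditioning set.
{K} contains no descendant of B and blocks every backdoor path.
No other singleton works — e.g. {Q} leaves P1 open — so {K} is the unique smallest valid adjustment set.

{K}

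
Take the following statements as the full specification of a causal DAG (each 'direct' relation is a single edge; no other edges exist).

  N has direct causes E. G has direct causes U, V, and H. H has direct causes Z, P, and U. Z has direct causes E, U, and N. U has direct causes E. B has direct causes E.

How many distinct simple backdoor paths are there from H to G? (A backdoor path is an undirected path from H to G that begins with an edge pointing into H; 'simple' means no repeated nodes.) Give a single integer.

A backdoor path from H to G is any simple undirected path whose first edge points into H (i.e. leaves H via a parent).
Parents of H: {P, U, Z}.
Enumerating:
  P1: H <- U -> G
  P2: H <- Z <- E -> U -> G
  P3: H <- Z <- U -> G
  P4: H <- Z <- N <- E -> U -> G
That exhausts the simple backdoor paths. Count: 4.

4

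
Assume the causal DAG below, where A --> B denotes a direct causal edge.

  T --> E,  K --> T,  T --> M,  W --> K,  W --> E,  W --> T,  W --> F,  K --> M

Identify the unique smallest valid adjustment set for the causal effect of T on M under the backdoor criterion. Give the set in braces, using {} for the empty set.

Variables eligible for adjustment (non-descendants of T, excluding T and M): {F, K, W}.
Backdoor paths from T to M:
  P1: T <- W -> K -> M
  P2: T <- K -> M
The empty set is not sufficient: P1 (T <- W -> K -> M) has no collider blocking it and no conditioned non-collider, so it is open.
Try {K}:
  P1: blocked at chain node K ∈ conditioning set.
  P2: blocked at fork node K ∈ conditioning set.
{K} contains no descendant of T and blocks every backdoor path.
No other singleton works — e.g. {W} leaves P2 open — so {K} is the unique smallest valid adjustment set.

{K}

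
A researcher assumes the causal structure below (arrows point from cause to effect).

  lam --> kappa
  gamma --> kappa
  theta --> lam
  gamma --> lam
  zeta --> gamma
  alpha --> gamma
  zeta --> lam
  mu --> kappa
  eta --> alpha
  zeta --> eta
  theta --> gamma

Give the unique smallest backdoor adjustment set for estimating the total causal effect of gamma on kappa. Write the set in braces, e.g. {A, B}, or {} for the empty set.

{theta, zeta}

Variables eligible for adjustment (non-descendants of gamma, excluding gamma and kappa): {alpha, eta, mu, theta, zeta}.
Backdoor paths from gamma to kappa:
  P1: gamma <- theta -> lam -> kappa
  P2: gamma <- zeta -> lam -> kappa
  P3: gamma <- alpha <- eta <- zeta -> lam -> kappa
The empty set is not sufficient: P1 (gamma <- theta -> lam -> kappa) has no collider blocking it and no conditioned non-collider, so it is open.
Try {theta, zeta}:
  P1: blocked at fork node theta ∈ conditioning set.
  P2: blocked at fork node zeta ∈ conditioning set.
  P3: blocked at fork node zeta ∈ conditioning set.
{theta, zeta} contains no descendant of gamma and blocks every backdoor path.
Every element of {theta, zeta} is needed (dropping theta leaves P1 open; dropping zeta leaves P2 open), so no proper subset is valid.
Among all size-2 subsets of the eligible variables, only {theta, zeta} blocks every backdoor path, so it is the unique smallest valid adjustment set.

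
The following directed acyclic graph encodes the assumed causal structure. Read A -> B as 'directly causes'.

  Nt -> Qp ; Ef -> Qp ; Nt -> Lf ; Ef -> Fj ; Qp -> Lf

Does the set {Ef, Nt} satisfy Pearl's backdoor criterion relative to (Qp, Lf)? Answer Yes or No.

Backdoor paths from Qp to Lf (paths whose first edge points into Qp):
  P1: Qp <- Nt -> Lf
Condition 1 (no descendant of Qp in the set): holds — descendants of Qp are {Lf}; none are in {Ef, Nt}.
Condition 2 (every backdoor path blocked by {Ef, Nt}):
  P1: blocked at fork node Nt ∈ conditioning set.
{Ef, Nt} satisfies the backdoor criterion.

Yes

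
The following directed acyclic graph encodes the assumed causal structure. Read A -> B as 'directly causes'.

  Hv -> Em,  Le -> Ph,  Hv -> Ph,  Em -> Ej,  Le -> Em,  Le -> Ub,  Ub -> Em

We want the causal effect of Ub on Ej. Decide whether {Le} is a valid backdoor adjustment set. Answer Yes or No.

Backdoor paths from Ub to Ej (paths whose first edge points into Ub):
  P1: Ub <- Le -> Ph <- Hv -> Em -> Ej
  P2: Ub <- Le -> Em -> Ej
Condition 1 (no descendant of Ub in the set): holds — descendants of Ub are {Ej, Em}; none are in {Le}.
Condition 2 (every backdoor path blocked by {Le}):
  P1: blocked at fork node Le ∈ conditioning set.
  P2: blocked at fork node Le ∈ conditioning set.
{Le} satisfies the backdoor criterion.

Yes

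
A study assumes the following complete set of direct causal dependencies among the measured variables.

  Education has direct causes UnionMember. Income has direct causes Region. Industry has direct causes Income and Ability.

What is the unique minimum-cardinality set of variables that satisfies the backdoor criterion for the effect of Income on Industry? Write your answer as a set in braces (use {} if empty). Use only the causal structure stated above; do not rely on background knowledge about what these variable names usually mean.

Variables eligible for adjustment (non-descendants of Income, excluding Income and Industry): {Ability, Education, Region, UnionMember}.
Backdoor paths from Income to Industry:
  (none)
With no backdoor paths the empty set already satisfies the criterion, and it is trivially minimal.

{}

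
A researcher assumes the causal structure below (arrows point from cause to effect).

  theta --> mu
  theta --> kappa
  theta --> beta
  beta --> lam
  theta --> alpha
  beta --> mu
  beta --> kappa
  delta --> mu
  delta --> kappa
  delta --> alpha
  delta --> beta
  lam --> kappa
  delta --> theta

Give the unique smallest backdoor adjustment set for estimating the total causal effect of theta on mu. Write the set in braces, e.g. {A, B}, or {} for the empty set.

Variables eligible for adjustment (non-descendants of theta, excluding theta and mu): {delta}.
Backdoor paths from theta to mu:
  P1: theta <- delta -> beta -> mu
  P2: theta <- delta -> mu
  P3: theta <- delta -> kappa <- beta -> mu
  P4: theta <- delta -> kappa <- lam <- beta -> mu
The empty set is not sufficient: P1 (theta <- delta -> beta -> mu) has no collider blocking it and no conditioned non-collider, so it is open.
Try {delta}:
  P1: blocked at fork node delta ∈ conditioning set.
  P2: blocked at fork node delta ∈ conditioning set.
  P3: blocked at fork node delta ∈ conditioning set.
  P4: blocked at fork node delta ∈ conditioning set.
{delta} contains no descendant of theta and blocks every backdoor path.
{delta} is the unique smallest valid adjustment set.

{delta}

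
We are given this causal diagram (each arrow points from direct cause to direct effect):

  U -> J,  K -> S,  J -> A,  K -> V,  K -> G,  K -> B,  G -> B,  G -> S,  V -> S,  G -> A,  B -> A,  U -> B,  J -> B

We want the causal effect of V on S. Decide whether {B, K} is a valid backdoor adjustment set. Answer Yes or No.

Yes

Backdoor paths from V to S (paths whose first edge points into V):
  P1: V <- K -> G -> S
  P2: V <- K -> S
  P3: V <- K -> B <- G -> S
  P4: V <- K -> B <- U -> J -> A <- G -> S
  P5: V <- K -> B <- J -> A <- G -> S
  P6: V <- K -> B -> A <- G -> S
Condition 1 (no descendant of V in the set): holds — descendants of V are {S}; none are in {B, K}.
Condition 2 (every backdoor path blocked by {B, K}):
  P1: blocked at fork node K ∈ conditioning set.
  P2: blocked at fork node K ∈ conditioning set.
  P3: blocked at fork node K ∈ conditioning set.
  P4: blocked at fork node K ∈ conditioning set.
  P5: blocked at fork node K ∈ conditioning set.
  P6: blocked at fork node K ∈ conditioning set.
{B, K} satisfies the backdoor criterion.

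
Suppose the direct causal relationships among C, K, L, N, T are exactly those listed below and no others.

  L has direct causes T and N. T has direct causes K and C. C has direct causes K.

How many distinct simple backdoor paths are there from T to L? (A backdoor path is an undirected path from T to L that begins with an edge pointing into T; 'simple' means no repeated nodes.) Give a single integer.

A backdoor path from T to L is any simple undirected path whose first edge points into T (i.e. leaves T via a parent).
Parents of T: {C, K}.
No simple path from any parent of T reaches L without revisiting T, so there are no backdoor paths.

0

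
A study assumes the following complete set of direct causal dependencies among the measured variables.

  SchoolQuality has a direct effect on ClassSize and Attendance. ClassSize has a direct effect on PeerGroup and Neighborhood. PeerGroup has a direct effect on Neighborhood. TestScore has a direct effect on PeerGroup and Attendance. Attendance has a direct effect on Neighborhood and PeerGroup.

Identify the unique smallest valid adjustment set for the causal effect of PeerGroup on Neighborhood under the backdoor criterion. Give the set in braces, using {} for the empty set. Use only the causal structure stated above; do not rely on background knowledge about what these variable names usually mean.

Variables eligible for adjustment (non-descendants of PeerGroup, excluding PeerGroup and Neighborhood): {Attendance, ClassSize, SchoolQuality, TestScore}.
Backdoor paths from PeerGroup to Neighborhood:
  P1: PeerGroup <- TestScore -> Attendance <- SchoolQuality -> ClassSize -> Neighborhood
  P2: PeerGroup <- TestScore -> Attendance -> Neighborhood
  P3: PeerGroup <- Attendance <- SchoolQuality -> ClassSize -> Neighborhood
  P4: PeerGroup <- Attendance -> Neighborhood
  P5: PeerGroup <- ClassSize <- SchoolQuality -> Attendance -> Neighborhood
  P6: PeerGroup <- ClassSize -> Neighborhood
The empty set is not sufficient: P2 (PeerGroup <- TestScore -> Attendance -> Neighborhood) has no collider blocking it and no conditioned non-collider, so it is open.
Try {Attendance, ClassSize}:
  P1: blocked at chain node ClassSize ∈ conditioning set.
  P2: blocked at chain node Attendance ∈ conditioning set.
  P3: blocked at chain node Attendance ∈ conditioning set.
  P4: blocked at fork node Attendance ∈ conditioning set.
  P5: blocked at chain node ClassSize ∈ conditioning set.
  P6: blocked at fork node ClassSize ∈ conditioning set.
{Attendance, ClassSize} contains no descendant of PeerGroup and blocks every backdoor path.
Every element of {Attendance, ClassSize} is needed (dropping Attendance leaves P2 open; dropping ClassSize leaves P1 open), so no proper subset is valid.
Among all size-2 subsets of the eligible variables, only {Attendance, ClassSize} blocks every backdoor path, so it is the unique smallest valid adjustment set.

{Attendance, ClassSize}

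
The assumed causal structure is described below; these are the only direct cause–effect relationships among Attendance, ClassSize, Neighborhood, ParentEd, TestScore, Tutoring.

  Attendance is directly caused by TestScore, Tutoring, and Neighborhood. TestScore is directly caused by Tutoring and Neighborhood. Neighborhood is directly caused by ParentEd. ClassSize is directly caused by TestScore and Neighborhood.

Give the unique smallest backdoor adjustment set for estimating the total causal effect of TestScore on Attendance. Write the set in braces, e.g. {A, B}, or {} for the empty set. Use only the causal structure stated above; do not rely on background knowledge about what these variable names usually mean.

Variables eligible for adjustment (non-descendants of TestScore, excluding TestScore and Attendance): {Neighborhood, ParentEd, Tutoring}.
Backdoor paths from TestScore to Attendance:
  P1: TestScore <- Tutoring -> Attendance
  P2: TestScore <- Neighborhood -> Attendance
The empty set is not sufficient: P1 (TestScore <- Tutoring -> Attendance) has no collider blocking it and no conditioned non-collider, so it is open.
Try {Neighborhood, Tutoring}:
  P1: blocked at fork node Tutoring ∈ conditioning set.
  P2: blocked at fork node Neighborhood ∈ conditioning set.
{Neighborhood, Tutoring} contains no descendant of TestScore and blocks every backdoor path.
Every element of {Neighborhood, Tutoring} is needed (dropping Neighborhood leaves P2 open; dropping Tutoring leaves P1 open), so no proper subset is valid.
Among all size-2 subsets of the eligible variables, only {Neighborhood, Tutoring} blocks every backdoor path, so it is the unique smallest valid adjustment set.

{Neighborhood, Tutoring}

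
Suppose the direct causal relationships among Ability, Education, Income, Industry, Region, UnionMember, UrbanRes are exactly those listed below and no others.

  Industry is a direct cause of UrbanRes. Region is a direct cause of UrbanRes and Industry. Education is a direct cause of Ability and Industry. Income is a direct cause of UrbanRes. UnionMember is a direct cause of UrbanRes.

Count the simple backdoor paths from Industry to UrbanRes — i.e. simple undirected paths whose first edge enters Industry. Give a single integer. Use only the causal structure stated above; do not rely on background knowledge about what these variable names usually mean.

A backdoor path from Industry to UrbanRes is any simple undirected path whose first edge points into Industry (i.e. leaves Industry via a parent).
Parents of Industry: {Education, Region}.
Enumerating:
  P1: Industry <- Region -> UrbanRes
That exhausts the simple backdoor paths. Count: 1.

1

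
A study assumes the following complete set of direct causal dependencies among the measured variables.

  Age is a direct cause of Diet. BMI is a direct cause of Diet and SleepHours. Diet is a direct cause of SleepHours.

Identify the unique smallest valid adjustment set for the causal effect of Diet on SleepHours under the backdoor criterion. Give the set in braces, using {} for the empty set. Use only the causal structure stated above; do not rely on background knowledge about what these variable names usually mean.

{BMI}

Variables eligible for adjustment (non-descendants of Diet, excluding Diet and SleepHours): {Age, BMI}.
Backdoor paths from Diet to SleepHours:
  P1: Diet <- BMI -> SleepHours
The empty set is not sufficient: P1 (Diet <- BMI -> SleepHours) has no collider blocking it and no conditioned non-collider, so it is open.
Try {BMI}:
  P1: blocked at fork node BMI ∈ conditioning set.
{BMI} contains no descendant of Diet and blocks every backdoor path.
No other singleton works — e.g. {Age} leaves P1 open — so {BMI} is the unique smallest valid adjustment set.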